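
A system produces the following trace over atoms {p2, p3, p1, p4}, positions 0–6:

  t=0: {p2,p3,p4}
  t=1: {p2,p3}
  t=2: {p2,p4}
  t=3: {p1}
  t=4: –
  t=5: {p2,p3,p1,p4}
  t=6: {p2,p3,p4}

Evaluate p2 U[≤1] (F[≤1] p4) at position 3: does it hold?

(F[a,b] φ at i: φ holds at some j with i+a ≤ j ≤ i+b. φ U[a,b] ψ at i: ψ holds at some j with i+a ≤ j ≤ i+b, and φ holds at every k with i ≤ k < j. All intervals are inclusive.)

Need some j in [3,4] with F[≤1] p4, and p2 at every k in [3,j-1].
  j=3: F[≤1] p4 — fails (none in [3,4]).
  j=4: F[≤1] p4 holds, but p2 fails at k=3 → not this j.
No j in the window works → until fails.

Does not hold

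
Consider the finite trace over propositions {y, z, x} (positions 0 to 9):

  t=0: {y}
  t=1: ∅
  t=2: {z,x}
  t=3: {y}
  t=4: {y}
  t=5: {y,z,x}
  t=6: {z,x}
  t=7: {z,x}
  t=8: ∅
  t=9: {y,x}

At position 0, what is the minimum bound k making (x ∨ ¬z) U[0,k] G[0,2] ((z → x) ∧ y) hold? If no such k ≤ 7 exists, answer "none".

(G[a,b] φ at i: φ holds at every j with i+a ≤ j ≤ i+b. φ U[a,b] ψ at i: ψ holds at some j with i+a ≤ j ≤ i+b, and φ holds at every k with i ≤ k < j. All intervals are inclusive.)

Need earliest j ≥ 0 with G[0,2] ((z → x) ∧ y), and (x ∨ ¬z) at every k in [0,j-1].
  j=0: rhs fails.
  j=1: rhs fails.
  j=2: rhs fails.
  j=3: rhs holds; lhs holds on [0,2]. k = 3.

3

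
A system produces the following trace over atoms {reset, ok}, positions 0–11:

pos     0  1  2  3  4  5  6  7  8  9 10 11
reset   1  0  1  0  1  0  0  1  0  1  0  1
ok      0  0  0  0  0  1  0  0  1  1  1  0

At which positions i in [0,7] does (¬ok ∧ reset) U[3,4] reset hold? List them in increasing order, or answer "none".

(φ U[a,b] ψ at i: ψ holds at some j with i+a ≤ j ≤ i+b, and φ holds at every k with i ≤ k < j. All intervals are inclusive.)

none

Evaluate at each i in [0,7]:
  i=0: ✗ (lhs fails at k=1 before rhs at j=4)
  i=1: ✗ (lhs fails at k=1 before rhs at j=4)
  i=2: ✗ (no rhs in [5,6])
  i=3: ✗ (lhs fails at k=3 before rhs at j=7)
  i=4: ✗ (lhs fails at k=5 before rhs at j=7)
  i=5: ✗ (lhs fails at k=5 before rhs at j=9)
  i=6: ✗ (lhs fails at k=6 before rhs at j=9)
  i=7: ✗ (lhs fails at k=8 before rhs at j=11)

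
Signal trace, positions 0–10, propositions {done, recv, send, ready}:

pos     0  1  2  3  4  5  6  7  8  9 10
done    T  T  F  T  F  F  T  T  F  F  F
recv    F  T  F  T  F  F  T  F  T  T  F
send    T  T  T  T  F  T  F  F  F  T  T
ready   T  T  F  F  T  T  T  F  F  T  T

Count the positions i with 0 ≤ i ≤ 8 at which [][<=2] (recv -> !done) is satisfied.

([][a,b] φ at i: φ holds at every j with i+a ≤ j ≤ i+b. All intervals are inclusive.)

2

Evaluate at each i in [0,8]:
  i=0: ✗ (fails at j=1)
  i=1: ✗ (fails at j=1)
  i=2: ✗ (fails at j=3)
  i=3: ✗ (fails at j=3)
  i=4: ✗ (fails at j=6)
  i=5: ✗ (fails at j=6)
  i=6: ✗ (fails at j=6)
  i=7: ✓ (all of [7,9])
  i=8: ✓ (all of [8,10])
Positions where it holds: {7, 8} → 2.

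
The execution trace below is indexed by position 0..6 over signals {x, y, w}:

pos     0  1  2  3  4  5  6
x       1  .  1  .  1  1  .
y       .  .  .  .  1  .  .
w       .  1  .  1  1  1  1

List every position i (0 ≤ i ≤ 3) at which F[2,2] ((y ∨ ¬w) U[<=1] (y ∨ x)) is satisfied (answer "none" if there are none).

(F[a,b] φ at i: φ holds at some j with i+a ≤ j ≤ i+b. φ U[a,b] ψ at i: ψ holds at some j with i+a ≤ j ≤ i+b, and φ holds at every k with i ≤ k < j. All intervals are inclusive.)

0, 2, 3

Evaluate at each i in [0,3]:
  i=0: ✓ (witness j=2)
  i=1: ✗ (none in [3,3])
  i=2: ✓ (witness j=4)
  i=3: ✓ (witness j=5)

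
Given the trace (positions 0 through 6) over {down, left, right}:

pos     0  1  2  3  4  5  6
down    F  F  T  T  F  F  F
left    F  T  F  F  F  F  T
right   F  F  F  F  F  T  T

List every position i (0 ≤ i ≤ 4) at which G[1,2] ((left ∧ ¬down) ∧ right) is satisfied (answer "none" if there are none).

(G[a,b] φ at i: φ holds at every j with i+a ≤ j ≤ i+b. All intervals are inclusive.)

Evaluate at each i in [0,4]:
  i=0: ✗ (fails at j=1)
  i=1: ✗ (fails at j=2)
  i=2: ✗ (fails at j=3)
  i=3: ✗ (fails at j=4)
  i=4: ✗ (fails at j=5)

none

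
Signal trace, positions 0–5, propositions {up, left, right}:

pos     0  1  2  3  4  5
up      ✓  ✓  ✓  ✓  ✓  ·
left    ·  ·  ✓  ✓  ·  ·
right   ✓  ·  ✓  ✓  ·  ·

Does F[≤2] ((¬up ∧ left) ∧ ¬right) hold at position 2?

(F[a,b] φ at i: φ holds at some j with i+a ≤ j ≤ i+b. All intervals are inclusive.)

No

Check ((¬up ∧ left) ∧ ¬right) at each j in [2,4]:
  j=2: false
  j=3: false
  j=4: false
No position in the window satisfies it → formula fails.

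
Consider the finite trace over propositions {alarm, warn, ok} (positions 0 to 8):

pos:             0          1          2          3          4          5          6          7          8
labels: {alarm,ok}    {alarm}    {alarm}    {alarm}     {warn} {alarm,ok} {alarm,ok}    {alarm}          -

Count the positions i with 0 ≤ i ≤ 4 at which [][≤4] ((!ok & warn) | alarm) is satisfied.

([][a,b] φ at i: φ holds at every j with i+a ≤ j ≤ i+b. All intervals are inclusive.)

4

Evaluate at each i in [0,4]:
  i=0: ✓ (all of [0,4])
  i=1: ✓ (all of [1,5])
  i=2: ✓ (all of [2,6])
  i=3: ✓ (all of [3,7])
  i=4: ✗ (fails at j=8)
Positions where it holds: {0, 1, 2, 3} → 4.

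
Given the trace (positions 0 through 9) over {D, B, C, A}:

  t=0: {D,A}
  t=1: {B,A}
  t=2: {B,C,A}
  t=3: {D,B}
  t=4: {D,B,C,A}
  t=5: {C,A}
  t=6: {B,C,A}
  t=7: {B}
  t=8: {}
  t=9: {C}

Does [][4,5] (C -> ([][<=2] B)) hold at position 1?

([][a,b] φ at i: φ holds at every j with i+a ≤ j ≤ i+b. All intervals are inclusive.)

Does not hold

Check (C -> ([][<=2] B)) at every j in [5,6]:
  j=5: antecedent true; consequent fails at 5 → ✗
  j=6: antecedent true; consequent fails at 8 → ✗
Fails at j=5 → formula fails.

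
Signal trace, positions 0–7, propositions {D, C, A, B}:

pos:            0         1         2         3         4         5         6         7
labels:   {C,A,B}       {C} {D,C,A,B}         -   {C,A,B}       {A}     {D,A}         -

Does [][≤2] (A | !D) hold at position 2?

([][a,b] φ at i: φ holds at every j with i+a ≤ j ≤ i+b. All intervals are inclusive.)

Holds

Check (A | !D) at every j in [2,4]:
  j=2: true
  j=3: true
  j=4: true
All positions satisfy it → formula holds.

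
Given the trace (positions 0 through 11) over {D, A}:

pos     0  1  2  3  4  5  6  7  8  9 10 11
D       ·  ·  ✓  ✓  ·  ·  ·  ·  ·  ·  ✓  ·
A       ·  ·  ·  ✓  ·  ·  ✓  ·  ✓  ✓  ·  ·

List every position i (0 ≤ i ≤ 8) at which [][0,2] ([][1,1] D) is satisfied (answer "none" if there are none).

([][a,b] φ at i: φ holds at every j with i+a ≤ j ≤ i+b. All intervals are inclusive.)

Evaluate at each i in [0,8]:
  i=0: ✗ (fails at j=0)
  i=1: ✗ (fails at j=3)
  i=2: ✗ (fails at j=3)
  i=3: ✗ (fails at j=3)
  i=4: ✗ (fails at j=4)
  i=5: ✗ (fails at j=5)
  i=6: ✗ (fails at j=6)
  i=7: ✗ (fails at j=7)
  i=8: ✗ (fails at j=8)

none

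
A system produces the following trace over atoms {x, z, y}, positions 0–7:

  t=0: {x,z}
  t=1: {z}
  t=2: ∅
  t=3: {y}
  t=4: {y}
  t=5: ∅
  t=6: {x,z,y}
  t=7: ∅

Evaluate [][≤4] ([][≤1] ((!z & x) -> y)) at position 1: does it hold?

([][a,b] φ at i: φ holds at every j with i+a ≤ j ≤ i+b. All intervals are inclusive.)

Holds

Check [][≤1] ((!z & x) -> y) at every j in [1,5]:
  j=1: holds on [1,2]
  j=2: holds on [2,3]
  j=3: holds on [3,4]
  j=4: holds on [4,5]
  j=5: holds on [5,6]
All positions satisfy it → formula holds.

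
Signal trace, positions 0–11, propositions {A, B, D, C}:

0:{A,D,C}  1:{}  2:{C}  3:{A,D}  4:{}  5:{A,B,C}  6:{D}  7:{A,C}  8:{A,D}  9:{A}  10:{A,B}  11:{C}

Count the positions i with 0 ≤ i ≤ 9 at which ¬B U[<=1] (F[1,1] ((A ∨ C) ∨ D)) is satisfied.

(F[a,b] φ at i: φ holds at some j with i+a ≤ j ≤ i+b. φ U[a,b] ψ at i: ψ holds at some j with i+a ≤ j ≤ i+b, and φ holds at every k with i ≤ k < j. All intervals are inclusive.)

Evaluate at each i in [0,9]:
  i=0: ✓ (rhs at j=1; lhs holds on [0,0])
  i=1: ✓ (rhs at j=1)
  i=2: ✓ (rhs at j=2)
  i=3: ✓ (rhs at j=4; lhs holds on [3,3])
  i=4: ✓ (rhs at j=4)
  i=5: ✓ (rhs at j=5)
  i=6: ✓ (rhs at j=6)
  i=7: ✓ (rhs at j=7)
  i=8: ✓ (rhs at j=8)
  i=9: ✓ (rhs at j=9)
Positions where it holds: {0, 1, 2, 3, 4, 5, 6, 7, 8, 9} → 10.

10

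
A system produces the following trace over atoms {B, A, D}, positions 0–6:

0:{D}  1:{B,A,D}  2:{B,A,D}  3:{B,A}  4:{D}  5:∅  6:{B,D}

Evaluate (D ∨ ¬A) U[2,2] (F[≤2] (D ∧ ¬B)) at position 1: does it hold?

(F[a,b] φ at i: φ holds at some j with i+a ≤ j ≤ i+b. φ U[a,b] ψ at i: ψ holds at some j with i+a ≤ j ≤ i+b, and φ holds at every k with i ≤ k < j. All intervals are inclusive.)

Need some j in [3,3] with F[≤2] (D ∧ ¬B), and (D ∨ ¬A) at every k in [1,j-1].
  j=3: F[≤2] (D ∧ ¬B) holds; (D ∨ ¬A) holds at every k in [1,2] → satisfied.

Yes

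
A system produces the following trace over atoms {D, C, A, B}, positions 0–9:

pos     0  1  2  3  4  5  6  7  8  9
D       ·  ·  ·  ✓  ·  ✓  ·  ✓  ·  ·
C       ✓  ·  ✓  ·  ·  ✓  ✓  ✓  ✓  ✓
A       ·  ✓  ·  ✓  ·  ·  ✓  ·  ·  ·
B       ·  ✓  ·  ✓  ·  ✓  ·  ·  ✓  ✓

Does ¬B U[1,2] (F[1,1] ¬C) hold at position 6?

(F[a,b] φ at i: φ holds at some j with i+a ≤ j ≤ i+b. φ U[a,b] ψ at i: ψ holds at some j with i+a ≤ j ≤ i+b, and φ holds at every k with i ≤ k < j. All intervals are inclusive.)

Need some j in [7,8] with F[1,1] ¬C, and ¬B at every k in [6,j-1].
  j=7: F[1,1] ¬C — fails (none in [8,8]).
  j=8: F[1,1] ¬C — fails (none in [9,9]).
No j in the window works → until fails.

Does not hold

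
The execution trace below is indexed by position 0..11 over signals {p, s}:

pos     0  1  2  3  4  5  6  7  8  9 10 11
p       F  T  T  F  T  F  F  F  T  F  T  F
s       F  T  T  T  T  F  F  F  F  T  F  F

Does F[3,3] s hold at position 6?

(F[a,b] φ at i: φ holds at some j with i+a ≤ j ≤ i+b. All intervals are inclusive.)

Yes

Check s at each j in [9,9]:
  j=9: true
Found at j=9 → formula holds.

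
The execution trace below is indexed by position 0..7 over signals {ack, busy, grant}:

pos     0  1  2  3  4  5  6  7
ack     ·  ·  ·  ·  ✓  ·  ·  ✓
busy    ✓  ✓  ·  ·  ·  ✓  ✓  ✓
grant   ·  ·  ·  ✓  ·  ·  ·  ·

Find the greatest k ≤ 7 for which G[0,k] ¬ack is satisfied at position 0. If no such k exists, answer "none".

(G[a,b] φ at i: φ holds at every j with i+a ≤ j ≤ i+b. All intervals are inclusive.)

¬ack must hold from j=0 onward; find where it first fails.
  j=0: holds
  j=1: holds
  j=2: holds
  j=3: holds
  j=4: fails
Holds on [0,3], so largest k = 3.

3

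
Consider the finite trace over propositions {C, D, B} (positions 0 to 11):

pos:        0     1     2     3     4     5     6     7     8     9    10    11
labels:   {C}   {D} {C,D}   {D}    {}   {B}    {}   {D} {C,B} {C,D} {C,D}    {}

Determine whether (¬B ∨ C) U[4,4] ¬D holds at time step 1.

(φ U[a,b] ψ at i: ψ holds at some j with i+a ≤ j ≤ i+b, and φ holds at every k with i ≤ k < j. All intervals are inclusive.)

Need some j in [5,5] with ¬D, and (¬B ∨ C) at every k in [1,j-1].
  j=5: ¬D holds; (¬B ∨ C) holds at every k in [1,4] → satisfied.

Yes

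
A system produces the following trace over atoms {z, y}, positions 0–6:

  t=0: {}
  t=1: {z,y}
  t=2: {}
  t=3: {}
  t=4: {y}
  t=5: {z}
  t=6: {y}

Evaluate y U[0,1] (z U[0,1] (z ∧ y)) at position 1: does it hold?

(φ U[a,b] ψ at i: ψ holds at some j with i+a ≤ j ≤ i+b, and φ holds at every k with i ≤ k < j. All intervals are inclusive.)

Holds

Need some j in [1,2] with (z U[0,1] (z ∧ y)), and y at every k in [1,j-1].
  j=1: (z U[0,1] (z ∧ y)) holds; no prefix to check → satisfied.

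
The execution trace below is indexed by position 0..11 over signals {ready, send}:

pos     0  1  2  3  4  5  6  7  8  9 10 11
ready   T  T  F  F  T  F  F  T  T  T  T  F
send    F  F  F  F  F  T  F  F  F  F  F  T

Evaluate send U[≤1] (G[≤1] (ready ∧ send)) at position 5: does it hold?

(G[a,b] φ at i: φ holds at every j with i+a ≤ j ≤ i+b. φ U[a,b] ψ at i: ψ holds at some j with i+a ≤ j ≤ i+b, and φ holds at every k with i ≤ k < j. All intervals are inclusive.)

No

Need some j in [5,6] with G[≤1] (ready ∧ send), and send at every k in [5,j-1].
  j=5: G[≤1] (ready ∧ send) — fails at 5.
  j=6: G[≤1] (ready ∧ send) — fails at 6.
No j in the window works → until fails.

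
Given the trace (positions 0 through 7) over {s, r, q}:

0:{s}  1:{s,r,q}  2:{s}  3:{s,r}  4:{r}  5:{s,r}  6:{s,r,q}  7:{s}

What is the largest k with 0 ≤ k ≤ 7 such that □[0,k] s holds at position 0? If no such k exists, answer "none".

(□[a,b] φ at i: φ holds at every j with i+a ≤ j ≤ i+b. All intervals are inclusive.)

s must hold from j=0 onward; find where it first fails.
  j=0: holds
  j=1: holds
  j=2: holds
  j=3: holds
  j=4: fails
Holds on [0,3], so largest k = 3.

3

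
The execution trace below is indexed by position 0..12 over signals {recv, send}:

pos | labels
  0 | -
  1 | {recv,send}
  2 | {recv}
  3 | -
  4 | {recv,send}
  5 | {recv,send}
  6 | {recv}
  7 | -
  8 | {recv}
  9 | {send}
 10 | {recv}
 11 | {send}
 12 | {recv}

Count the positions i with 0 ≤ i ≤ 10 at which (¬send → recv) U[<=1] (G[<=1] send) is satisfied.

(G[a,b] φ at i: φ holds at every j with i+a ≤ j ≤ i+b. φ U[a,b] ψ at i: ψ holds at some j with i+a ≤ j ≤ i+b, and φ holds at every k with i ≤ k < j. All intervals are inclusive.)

1

Evaluate at each i in [0,10]:
  i=0: ✗ (no rhs in [0,1])
  i=1: ✗ (no rhs in [1,2])
  i=2: ✗ (no rhs in [2,3])
  i=3: ✗ (lhs fails at k=3 before rhs at j=4)
  i=4: ✓ (rhs at j=4)
  i=5: ✗ (no rhs in [5,6])
  i=6: ✗ (no rhs in [6,7])
  i=7: ✗ (no rhs in [7,8])
  i=8: ✗ (no rhs in [8,9])
  i=9: ✗ (no rhs in [9,10])
  i=10: ✗ (no rhs in [10,11])
Positions where it holds: {4} → 1.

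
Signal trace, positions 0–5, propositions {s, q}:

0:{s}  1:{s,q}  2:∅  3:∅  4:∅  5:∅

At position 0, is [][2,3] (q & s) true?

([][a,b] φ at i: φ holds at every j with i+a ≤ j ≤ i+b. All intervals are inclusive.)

Check (q & s) at every j in [2,3]:
  j=2: false
  j=3: false
Fails at j=2 → formula fails.

False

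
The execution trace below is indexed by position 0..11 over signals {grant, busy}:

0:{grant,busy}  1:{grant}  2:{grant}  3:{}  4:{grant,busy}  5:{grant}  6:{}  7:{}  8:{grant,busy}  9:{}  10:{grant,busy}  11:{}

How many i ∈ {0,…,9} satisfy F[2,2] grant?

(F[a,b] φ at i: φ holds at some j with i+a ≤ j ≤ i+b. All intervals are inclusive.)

Evaluate at each i in [0,9]:
  i=0: ✓ (witness j=2)
  i=1: ✗ (none in [3,3])
  i=2: ✓ (witness j=4)
  i=3: ✓ (witness j=5)
  i=4: ✗ (none in [6,6])
  i=5: ✗ (none in [7,7])
  i=6: ✓ (witness j=8)
  i=7: ✗ (none in [9,9])
  i=8: ✓ (witness j=10)
  i=9: ✗ (none in [11,11])
Positions where it holds: {0, 2, 3, 6, 8} → 5.

5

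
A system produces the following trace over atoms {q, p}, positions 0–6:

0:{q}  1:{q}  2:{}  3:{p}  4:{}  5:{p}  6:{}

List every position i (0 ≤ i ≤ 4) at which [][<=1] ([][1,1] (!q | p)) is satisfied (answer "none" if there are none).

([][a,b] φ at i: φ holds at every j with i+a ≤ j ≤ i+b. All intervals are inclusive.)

Evaluate at each i in [0,4]:
  i=0: ✗ (fails at j=0)
  i=1: ✓ (all of [1,2])
  i=2: ✓ (all of [2,3])
  i=3: ✓ (all of [3,4])
  i=4: ✓ (all of [4,5])

1, 2, 3, 4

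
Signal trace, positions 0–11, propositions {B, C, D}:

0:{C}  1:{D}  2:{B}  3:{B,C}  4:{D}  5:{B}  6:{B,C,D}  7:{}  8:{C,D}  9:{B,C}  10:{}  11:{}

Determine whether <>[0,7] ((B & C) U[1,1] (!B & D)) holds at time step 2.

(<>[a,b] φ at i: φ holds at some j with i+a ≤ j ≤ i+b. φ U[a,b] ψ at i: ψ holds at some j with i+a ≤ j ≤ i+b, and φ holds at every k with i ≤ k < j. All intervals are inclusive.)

True

Check ((B & C) U[1,1] (!B & D)) at each j in [2,9]:
  j=2: fails
  j=3: holds
  j=4: fails
  j=5: fails
  j=6: fails
  j=7: fails
  j=8: fails
  j=9: fails
Found at j=3 → formula holds.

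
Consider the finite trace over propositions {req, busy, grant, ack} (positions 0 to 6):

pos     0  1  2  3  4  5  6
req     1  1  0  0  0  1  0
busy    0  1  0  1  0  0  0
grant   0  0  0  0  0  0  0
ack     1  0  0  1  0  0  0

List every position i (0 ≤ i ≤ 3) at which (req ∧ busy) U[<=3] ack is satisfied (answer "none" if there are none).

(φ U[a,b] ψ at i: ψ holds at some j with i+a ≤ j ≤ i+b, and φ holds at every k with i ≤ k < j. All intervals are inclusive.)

0, 3

Evaluate at each i in [0,3]:
  i=0: ✓ (rhs at j=0)
  i=1: ✗ (lhs fails at k=2 before rhs at j=3)
  i=2: ✗ (lhs fails at k=2 before rhs at j=3)
  i=3: ✓ (rhs at j=3)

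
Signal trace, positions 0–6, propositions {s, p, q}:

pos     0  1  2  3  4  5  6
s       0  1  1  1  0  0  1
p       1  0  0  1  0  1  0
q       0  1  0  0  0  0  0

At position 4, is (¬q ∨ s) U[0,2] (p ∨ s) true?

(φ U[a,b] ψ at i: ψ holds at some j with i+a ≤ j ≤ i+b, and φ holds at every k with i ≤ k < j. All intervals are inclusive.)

Need some j in [4,6] with (p ∨ s), and (¬q ∨ s) at every k in [4,j-1].
  j=4: (p ∨ s) false.
  j=5: (p ∨ s) holds; (¬q ∨ s) holds at every k in [4,4] → satisfied.

True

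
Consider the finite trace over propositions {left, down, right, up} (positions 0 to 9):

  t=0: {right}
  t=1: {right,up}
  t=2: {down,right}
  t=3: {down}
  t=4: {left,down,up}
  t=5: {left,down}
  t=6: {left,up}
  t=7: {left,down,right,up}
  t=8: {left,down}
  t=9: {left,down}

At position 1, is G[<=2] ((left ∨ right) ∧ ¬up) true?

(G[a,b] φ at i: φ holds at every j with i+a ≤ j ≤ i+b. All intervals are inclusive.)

No

Check ((left ∨ right) ∧ ¬up) at every j in [1,3]:
  j=1: false
  j=2: true
  j=3: false
Fails at j=1 → formula fails.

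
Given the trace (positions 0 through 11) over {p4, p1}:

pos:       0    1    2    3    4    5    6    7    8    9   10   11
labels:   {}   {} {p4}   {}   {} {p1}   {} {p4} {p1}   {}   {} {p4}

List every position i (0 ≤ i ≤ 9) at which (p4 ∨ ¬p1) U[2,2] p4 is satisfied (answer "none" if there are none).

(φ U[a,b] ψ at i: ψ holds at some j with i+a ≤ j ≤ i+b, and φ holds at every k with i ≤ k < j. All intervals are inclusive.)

Evaluate at each i in [0,9]:
  i=0: ✓ (rhs at j=2; lhs holds on [0,1])
  i=1: ✗ (no rhs in [3,3])
  i=2: ✗ (no rhs in [4,4])
  i=3: ✗ (no rhs in [5,5])
  i=4: ✗ (no rhs in [6,6])
  i=5: ✗ (lhs fails at k=5 before rhs at j=7)
  i=6: ✗ (no rhs in [8,8])
  i=7: ✗ (no rhs in [9,9])
  i=8: ✗ (no rhs in [10,10])
  i=9: ✓ (rhs at j=11; lhs holds on [9,10])

0, 9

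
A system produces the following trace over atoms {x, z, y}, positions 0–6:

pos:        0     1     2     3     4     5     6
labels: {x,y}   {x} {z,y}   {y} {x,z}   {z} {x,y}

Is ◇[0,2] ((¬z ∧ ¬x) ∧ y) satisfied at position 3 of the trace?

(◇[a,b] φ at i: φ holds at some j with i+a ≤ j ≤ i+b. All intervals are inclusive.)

Holds

Check ((¬z ∧ ¬x) ∧ y) at each j in [3,5]:
  j=3: true
  j=4: false
  j=5: false
Found at j=3 → formula holds.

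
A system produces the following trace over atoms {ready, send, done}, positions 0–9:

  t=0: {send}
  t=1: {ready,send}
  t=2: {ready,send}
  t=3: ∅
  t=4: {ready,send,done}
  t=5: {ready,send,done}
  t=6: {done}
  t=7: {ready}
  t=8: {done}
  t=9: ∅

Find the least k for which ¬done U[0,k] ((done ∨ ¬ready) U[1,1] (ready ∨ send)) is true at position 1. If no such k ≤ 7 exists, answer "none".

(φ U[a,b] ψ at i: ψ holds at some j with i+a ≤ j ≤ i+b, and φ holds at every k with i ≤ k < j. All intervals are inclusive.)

2

Need earliest j ≥ 1 with ((done ∨ ¬ready) U[1,1] (ready ∨ send)), and ¬done at every k in [1,j-1].
  j=1: rhs fails.
  j=2: rhs fails.
  j=3: rhs holds; lhs holds on [1,2]. k = 2.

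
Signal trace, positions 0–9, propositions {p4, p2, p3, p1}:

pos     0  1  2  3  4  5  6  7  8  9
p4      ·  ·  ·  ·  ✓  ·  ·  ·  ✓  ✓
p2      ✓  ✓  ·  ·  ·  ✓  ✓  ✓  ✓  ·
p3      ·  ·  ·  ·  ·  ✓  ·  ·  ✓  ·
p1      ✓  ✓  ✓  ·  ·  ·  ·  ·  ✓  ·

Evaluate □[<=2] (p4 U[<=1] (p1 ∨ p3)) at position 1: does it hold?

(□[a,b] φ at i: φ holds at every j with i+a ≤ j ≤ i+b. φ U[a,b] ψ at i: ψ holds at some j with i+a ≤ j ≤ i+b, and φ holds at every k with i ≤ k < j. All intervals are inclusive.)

Does not hold

Check (p4 U[<=1] (p1 ∨ p3)) at every j in [1,3]:
  j=1: holds
  j=2: holds
  j=3: fails
Fails at j=3 → formula fails.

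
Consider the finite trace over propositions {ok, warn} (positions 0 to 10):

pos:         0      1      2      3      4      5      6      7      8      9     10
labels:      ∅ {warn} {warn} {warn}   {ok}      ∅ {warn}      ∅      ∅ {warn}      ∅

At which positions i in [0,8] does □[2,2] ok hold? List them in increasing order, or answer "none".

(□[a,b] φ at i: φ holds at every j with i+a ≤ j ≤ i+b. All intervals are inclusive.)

2

Evaluate at each i in [0,8]:
  i=0: ✗ (fails at j=2)
  i=1: ✗ (fails at j=3)
  i=2: ✓ (all of [4,4])
  i=3: ✗ (fails at j=5)
  i=4: ✗ (fails at j=6)
  i=5: ✗ (fails at j=7)
  i=6: ✗ (fails at j=8)
  i=7: ✗ (fails at j=9)
  i=8: ✗ (fails at j=10)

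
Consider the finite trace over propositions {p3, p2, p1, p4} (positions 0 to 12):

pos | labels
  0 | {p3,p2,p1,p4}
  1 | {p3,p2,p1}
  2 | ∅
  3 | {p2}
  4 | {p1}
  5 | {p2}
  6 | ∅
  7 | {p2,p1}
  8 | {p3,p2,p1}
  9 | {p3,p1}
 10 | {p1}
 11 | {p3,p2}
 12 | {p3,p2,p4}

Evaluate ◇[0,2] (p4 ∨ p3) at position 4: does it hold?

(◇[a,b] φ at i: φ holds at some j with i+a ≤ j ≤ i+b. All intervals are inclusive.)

Check (p4 ∨ p3) at each j in [4,6]:
  j=4: false
  j=5: false
  j=6: false
No position in the window satisfies it → formula fails.

Does not hold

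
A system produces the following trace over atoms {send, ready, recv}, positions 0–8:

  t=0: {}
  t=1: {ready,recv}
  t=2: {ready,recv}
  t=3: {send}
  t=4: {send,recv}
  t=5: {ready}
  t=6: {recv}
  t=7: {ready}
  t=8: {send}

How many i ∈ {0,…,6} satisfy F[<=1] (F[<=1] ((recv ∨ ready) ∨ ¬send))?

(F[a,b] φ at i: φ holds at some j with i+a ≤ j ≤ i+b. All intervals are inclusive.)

7

Evaluate at each i in [0,6]:
  i=0: ✓ (witness j=0)
  i=1: ✓ (witness j=1)
  i=2: ✓ (witness j=2)
  i=3: ✓ (witness j=3)
  i=4: ✓ (witness j=4)
  i=5: ✓ (witness j=5)
  i=6: ✓ (witness j=6)
Positions where it holds: {0, 1, 2, 3, 4, 5, 6} → 7.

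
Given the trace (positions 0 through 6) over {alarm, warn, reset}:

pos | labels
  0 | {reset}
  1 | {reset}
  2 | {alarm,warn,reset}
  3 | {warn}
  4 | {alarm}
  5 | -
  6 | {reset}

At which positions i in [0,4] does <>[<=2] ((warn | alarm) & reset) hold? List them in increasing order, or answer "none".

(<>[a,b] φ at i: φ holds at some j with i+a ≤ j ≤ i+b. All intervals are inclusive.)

0, 1, 2

Evaluate at each i in [0,4]:
  i=0: ✓ (witness j=2)
  i=1: ✓ (witness j=2)
  i=2: ✓ (witness j=2)
  i=3: ✗ (none in [3,5])
  i=4: ✗ (none in [4,6])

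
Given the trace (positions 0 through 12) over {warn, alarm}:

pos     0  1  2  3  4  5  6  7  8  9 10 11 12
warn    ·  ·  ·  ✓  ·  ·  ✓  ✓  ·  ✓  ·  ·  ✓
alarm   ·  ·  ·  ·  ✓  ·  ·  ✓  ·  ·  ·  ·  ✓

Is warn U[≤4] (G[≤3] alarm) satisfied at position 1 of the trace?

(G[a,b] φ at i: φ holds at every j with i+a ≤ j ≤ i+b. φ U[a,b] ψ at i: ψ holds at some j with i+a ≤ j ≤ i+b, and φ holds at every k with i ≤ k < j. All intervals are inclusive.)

False

Need some j in [1,5] with G[≤3] alarm, and warn at every k in [1,j-1].
  j=1: G[≤3] alarm — fails at 1.
  j=2: G[≤3] alarm — fails at 2.
  j=3: G[≤3] alarm — fails at 3.
  j=4: G[≤3] alarm — fails at 5.
  j=5: G[≤3] alarm — fails at 5.
No j in the window works → until fails.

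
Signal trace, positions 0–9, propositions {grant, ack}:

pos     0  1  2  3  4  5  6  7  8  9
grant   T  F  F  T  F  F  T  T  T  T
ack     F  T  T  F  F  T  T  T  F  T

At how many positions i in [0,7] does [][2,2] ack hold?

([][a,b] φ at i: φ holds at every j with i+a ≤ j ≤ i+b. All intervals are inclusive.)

5

Evaluate at each i in [0,7]:
  i=0: ✓ (all of [2,2])
  i=1: ✗ (fails at j=3)
  i=2: ✗ (fails at j=4)
  i=3: ✓ (all of [5,5])
  i=4: ✓ (all of [6,6])
  i=5: ✓ (all of [7,7])
  i=6: ✗ (fails at j=8)
  i=7: ✓ (all of [9,9])
Positions where it holds: {0, 3, 4, 5, 7} → 5.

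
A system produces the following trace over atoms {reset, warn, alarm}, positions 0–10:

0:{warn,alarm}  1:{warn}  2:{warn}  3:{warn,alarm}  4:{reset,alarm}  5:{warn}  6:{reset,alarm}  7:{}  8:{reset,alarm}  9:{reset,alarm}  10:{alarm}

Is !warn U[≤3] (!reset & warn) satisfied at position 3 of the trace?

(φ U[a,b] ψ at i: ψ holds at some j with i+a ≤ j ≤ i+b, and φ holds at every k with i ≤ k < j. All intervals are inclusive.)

Need some j in [3,6] with (!reset & warn), and !warn at every k in [3,j-1].
  j=3: (!reset & warn) holds; no prefix to check → satisfied.

Yes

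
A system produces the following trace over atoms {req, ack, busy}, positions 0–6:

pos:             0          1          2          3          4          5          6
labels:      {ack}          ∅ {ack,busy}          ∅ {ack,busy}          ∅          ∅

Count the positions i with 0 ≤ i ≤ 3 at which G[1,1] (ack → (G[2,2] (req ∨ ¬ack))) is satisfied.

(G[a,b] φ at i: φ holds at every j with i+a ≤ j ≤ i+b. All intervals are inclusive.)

3

Evaluate at each i in [0,3]:
  i=0: ✓ (all of [1,1])
  i=1: ✗ (fails at j=2)
  i=2: ✓ (all of [3,3])
  i=3: ✓ (all of [4,4])
Positions where it holds: {0, 2, 3} → 3.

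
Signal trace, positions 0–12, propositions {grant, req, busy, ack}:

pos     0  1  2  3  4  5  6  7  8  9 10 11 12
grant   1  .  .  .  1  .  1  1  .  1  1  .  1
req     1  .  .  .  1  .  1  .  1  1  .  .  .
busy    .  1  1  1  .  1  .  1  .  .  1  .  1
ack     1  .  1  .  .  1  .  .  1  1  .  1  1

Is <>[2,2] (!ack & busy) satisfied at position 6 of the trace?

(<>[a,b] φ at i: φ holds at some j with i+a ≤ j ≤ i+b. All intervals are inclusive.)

False

Check (!ack & busy) at each j in [8,8]:
  j=8: false
No position in the window satisfies it → formula fails.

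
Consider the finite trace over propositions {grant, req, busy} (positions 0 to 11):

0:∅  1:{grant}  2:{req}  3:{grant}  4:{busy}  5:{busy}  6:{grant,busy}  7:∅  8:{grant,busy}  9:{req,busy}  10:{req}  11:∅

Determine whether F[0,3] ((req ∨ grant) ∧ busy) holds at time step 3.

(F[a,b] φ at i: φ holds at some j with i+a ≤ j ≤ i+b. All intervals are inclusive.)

Yes

Check ((req ∨ grant) ∧ busy) at each j in [3,6]:
  j=3: false
  j=4: false
  j=5: false
  j=6: true
Found at j=6 → formula holds.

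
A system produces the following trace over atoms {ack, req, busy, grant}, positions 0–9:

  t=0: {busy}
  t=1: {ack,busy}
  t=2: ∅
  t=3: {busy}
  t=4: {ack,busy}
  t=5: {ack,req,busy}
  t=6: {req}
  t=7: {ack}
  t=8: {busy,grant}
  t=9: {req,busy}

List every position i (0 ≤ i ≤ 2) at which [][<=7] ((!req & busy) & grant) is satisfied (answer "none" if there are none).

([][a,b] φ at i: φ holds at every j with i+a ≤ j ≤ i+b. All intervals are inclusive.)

Evaluate at each i in [0,2]:
  i=0: ✗ (fails at j=0)
  i=1: ✗ (fails at j=1)
  i=2: ✗ (fails at j=2)

none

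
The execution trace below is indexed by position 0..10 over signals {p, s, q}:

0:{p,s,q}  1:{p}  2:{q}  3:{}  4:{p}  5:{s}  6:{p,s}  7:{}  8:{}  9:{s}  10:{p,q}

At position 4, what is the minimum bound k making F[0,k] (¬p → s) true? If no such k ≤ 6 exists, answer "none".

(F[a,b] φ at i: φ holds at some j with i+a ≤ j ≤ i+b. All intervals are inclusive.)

Scan j = 4,5,… for (¬p → s):
  j=4: holds
First hit at j=4, so smallest k = 4-4 = 0.

0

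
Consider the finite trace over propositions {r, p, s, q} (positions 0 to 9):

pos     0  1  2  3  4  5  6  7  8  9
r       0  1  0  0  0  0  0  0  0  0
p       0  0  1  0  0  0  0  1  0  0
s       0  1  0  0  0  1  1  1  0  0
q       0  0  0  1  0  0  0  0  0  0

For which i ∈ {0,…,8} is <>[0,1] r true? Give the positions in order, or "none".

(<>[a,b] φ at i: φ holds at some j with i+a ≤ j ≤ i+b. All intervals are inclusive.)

Evaluate at each i in [0,8]:
  i=0: ✓ (witness j=1)
  i=1: ✓ (witness j=1)
  i=2: ✗ (none in [2,3])
  i=3: ✗ (none in [3,4])
  i=4: ✗ (none in [4,5])
  i=5: ✗ (none in [5,6])
  i=6: ✗ (none in [6,7])
  i=7: ✗ (none in [7,8])
  i=8: ✗ (none in [8,9])

0, 1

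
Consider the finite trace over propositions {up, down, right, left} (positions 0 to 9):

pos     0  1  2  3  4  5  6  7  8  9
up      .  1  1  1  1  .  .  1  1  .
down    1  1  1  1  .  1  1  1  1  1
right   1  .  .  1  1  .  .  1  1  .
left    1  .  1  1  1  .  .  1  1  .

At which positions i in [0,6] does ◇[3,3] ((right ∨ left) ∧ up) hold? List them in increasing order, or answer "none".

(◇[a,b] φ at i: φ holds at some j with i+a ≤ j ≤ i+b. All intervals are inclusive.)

0, 1, 4, 5

Evaluate at each i in [0,6]:
  i=0: ✓ (witness j=3)
  i=1: ✓ (witness j=4)
  i=2: ✗ (none in [5,5])
  i=3: ✗ (none in [6,6])
  i=4: ✓ (witness j=7)
  i=5: ✓ (witness j=8)
  i=6: ✗ (none in [9,9])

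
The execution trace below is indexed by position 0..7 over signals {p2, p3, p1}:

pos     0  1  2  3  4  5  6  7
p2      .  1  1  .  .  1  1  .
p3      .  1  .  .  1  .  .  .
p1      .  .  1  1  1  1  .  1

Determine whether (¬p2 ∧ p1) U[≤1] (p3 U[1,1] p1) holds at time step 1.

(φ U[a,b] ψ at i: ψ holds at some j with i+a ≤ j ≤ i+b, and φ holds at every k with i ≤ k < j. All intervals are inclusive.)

True

Need some j in [1,2] with (p3 U[1,1] p1), and (¬p2 ∧ p1) at every k in [1,j-1].
  j=1: (p3 U[1,1] p1) holds; no prefix to check → satisfied.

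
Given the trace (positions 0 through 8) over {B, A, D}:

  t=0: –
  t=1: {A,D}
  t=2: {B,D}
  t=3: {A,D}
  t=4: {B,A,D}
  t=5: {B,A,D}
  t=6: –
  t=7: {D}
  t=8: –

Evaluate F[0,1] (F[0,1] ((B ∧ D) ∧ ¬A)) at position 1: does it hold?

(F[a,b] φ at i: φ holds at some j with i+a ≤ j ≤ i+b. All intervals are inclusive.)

True

Check F[0,1] ((B ∧ D) ∧ ¬A) at each j in [1,2]:
  j=1: holds (witness at 2)
  j=2: holds (witness at 2)
Found at j=1 → formula holds.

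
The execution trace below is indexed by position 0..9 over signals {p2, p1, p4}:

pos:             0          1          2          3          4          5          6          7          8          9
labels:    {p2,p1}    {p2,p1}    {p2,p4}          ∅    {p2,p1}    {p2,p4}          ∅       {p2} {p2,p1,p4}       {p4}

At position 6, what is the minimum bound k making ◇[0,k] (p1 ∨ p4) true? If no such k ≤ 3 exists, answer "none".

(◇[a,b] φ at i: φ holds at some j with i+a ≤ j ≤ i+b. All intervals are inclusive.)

2

Scan j = 6,7,… for (p1 ∨ p4):
  j=6: fails
  j=7: fails
  j=8: holds
First hit at j=8, so smallest k = 8-6 = 2.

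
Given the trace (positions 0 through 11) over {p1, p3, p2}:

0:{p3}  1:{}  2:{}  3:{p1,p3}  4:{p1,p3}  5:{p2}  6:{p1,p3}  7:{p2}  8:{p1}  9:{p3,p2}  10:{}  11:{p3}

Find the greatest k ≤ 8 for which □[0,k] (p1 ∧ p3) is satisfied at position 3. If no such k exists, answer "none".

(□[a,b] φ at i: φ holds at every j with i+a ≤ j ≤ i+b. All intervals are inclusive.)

(p1 ∧ p3) must hold from j=3 onward; find where it first fails.
  j=3: holds
  j=4: holds
  j=5: fails
Holds on [3,4], so largest k = 1.

1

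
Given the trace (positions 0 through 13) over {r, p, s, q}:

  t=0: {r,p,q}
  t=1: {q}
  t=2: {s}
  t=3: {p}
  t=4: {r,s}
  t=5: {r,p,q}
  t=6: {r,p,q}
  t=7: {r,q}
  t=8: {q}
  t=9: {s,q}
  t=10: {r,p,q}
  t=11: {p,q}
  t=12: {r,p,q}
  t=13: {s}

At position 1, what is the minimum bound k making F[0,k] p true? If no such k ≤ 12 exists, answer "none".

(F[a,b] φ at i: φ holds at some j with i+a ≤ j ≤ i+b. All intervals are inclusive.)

2

Scan j = 1,2,… for p:
  j=1: fails
  j=2: fails
  j=3: holds
First hit at j=3, so smallest k = 3-1 = 2.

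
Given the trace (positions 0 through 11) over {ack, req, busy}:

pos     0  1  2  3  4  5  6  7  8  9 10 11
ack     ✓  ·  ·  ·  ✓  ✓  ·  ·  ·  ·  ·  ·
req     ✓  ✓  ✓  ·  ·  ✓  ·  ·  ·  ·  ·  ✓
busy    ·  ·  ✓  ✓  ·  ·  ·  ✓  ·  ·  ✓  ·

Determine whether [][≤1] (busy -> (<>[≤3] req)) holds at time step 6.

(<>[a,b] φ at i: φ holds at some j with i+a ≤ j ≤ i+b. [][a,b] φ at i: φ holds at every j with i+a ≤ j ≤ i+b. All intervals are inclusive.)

Check (busy -> (<>[≤3] req)) at every j in [6,7]:
  j=6: antecedent false → ✓
  j=7: antecedent true; consequent fails (none in [7,10]) → ✗
Fails at j=7 → formula fails.

No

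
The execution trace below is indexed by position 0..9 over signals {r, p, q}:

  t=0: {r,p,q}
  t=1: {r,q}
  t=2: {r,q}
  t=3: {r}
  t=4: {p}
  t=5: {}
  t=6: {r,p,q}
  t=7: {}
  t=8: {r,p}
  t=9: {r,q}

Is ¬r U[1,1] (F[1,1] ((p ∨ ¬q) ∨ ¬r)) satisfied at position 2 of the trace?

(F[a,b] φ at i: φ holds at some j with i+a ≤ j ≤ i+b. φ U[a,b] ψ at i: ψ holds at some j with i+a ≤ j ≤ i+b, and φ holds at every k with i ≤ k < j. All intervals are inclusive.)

False

Need some j in [3,3] with F[1,1] ((p ∨ ¬q) ∨ ¬r), and ¬r at every k in [2,j-1].
  j=3: F[1,1] ((p ∨ ¬q) ∨ ¬r) holds, but ¬r fails at k=2 → not this j.
No j in the window works → until fails.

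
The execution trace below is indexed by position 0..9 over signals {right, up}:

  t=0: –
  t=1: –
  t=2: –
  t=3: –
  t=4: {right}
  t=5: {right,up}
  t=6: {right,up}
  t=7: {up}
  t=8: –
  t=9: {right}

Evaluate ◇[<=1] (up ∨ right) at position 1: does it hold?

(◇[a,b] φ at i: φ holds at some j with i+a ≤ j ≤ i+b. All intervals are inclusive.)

Does not hold

Check (up ∨ right) at each j in [1,2]:
  j=1: false
  j=2: false
No position in the window satisfies it → formula fails.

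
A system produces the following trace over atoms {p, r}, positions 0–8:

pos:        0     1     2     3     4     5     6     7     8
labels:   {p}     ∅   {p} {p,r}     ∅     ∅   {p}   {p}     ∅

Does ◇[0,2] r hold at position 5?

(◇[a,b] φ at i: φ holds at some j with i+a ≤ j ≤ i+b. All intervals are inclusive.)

Does not hold

Check r at each j in [5,7]:
  j=5: false
  j=6: false
  j=7: false
No position in the window satisfies it → formula fails.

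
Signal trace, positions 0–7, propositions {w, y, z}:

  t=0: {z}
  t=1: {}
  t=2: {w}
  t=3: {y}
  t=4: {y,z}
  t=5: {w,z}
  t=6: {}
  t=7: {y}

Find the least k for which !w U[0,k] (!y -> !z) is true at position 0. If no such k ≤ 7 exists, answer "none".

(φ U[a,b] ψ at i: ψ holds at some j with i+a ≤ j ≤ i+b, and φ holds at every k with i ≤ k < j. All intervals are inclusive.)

1

Need earliest j ≥ 0 with (!y -> !z), and !w at every k in [0,j-1].
  j=0: rhs fails.
  j=1: rhs holds; lhs holds on [0,0]. k = 1.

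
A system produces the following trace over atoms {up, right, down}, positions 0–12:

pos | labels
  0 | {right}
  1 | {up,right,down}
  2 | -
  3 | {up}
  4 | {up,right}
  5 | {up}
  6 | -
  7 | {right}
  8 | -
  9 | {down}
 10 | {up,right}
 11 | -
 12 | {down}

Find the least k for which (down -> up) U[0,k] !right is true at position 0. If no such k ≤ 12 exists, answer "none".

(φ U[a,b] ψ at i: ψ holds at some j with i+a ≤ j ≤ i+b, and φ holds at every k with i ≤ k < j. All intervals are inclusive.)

2

Need earliest j ≥ 0 with !right, and (down -> up) at every k in [0,j-1].
  j=0: rhs fails.
  j=1: rhs fails.
  j=2: rhs holds; lhs holds on [0,1]. k = 2.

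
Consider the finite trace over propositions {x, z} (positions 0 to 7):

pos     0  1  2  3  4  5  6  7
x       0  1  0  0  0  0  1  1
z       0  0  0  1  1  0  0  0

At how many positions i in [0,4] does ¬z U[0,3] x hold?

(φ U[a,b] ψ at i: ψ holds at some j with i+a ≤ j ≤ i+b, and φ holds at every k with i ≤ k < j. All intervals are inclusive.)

Evaluate at each i in [0,4]:
  i=0: ✓ (rhs at j=1; lhs holds on [0,0])
  i=1: ✓ (rhs at j=1)
  i=2: ✗ (no rhs in [2,5])
  i=3: ✗ (lhs fails at k=3 before rhs at j=6)
  i=4: ✗ (lhs fails at k=4 before rhs at j=6)
Positions where it holds: {0, 1} → 2.

2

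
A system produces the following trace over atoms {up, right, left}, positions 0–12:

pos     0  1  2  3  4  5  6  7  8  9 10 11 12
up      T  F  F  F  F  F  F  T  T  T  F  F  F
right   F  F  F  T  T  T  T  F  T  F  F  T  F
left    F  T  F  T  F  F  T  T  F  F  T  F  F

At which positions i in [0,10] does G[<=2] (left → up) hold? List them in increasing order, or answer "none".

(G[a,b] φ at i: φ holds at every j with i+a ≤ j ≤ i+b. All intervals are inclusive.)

Evaluate at each i in [0,10]:
  i=0: ✗ (fails at j=1)
  i=1: ✗ (fails at j=1)
  i=2: ✗ (fails at j=3)
  i=3: ✗ (fails at j=3)
  i=4: ✗ (fails at j=6)
  i=5: ✗ (fails at j=6)
  i=6: ✗ (fails at j=6)
  i=7: ✓ (all of [7,9])
  i=8: ✗ (fails at j=10)
  i=9: ✗ (fails at j=10)
  i=10: ✗ (fails at j=10)

7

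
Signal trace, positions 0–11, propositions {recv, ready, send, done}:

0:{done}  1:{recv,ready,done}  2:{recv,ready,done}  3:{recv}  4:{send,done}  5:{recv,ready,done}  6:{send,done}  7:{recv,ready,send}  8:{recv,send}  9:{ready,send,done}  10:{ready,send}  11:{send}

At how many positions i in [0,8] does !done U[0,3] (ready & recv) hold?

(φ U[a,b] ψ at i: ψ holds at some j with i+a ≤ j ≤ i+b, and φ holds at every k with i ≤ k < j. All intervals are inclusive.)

4

Evaluate at each i in [0,8]:
  i=0: ✗ (lhs fails at k=0 before rhs at j=1)
  i=1: ✓ (rhs at j=1)
  i=2: ✓ (rhs at j=2)
  i=3: ✗ (lhs fails at k=4 before rhs at j=5)
  i=4: ✗ (lhs fails at k=4 before rhs at j=5)
  i=5: ✓ (rhs at j=5)
  i=6: ✗ (lhs fails at k=6 before rhs at j=7)
  i=7: ✓ (rhs at j=7)
  i=8: ✗ (no rhs in [8,11])
Positions where it holds: {1, 2, 5, 7} → 4.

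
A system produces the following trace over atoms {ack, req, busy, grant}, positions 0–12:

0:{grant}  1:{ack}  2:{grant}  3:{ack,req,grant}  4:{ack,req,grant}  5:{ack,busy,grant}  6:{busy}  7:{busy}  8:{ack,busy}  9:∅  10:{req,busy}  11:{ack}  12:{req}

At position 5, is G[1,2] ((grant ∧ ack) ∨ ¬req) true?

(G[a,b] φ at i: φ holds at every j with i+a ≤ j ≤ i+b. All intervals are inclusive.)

Check ((grant ∧ ack) ∨ ¬req) at every j in [6,7]:
  j=6: true
  j=7: true
All positions satisfy it → formula holds.

Yes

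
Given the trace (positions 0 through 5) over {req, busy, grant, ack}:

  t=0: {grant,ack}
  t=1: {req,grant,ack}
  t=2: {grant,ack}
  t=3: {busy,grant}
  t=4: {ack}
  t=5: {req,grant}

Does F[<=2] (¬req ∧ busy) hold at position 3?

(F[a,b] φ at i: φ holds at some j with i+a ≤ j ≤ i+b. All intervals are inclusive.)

Check (¬req ∧ busy) at each j in [3,5]:
  j=3: true
  j=4: false
  j=5: false
Found at j=3 → formula holds.

True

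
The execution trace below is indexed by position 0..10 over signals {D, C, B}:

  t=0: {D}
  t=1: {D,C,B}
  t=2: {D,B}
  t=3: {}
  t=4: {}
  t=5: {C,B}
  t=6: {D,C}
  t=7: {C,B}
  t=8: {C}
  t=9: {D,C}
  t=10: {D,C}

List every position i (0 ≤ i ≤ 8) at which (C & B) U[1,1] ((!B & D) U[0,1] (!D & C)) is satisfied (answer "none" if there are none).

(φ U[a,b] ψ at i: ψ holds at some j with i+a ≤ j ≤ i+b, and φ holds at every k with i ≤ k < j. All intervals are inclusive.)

5, 7

Evaluate at each i in [0,8]:
  i=0: ✗ (no rhs in [1,1])
  i=1: ✗ (no rhs in [2,2])
  i=2: ✗ (no rhs in [3,3])
  i=3: ✗ (no rhs in [4,4])
  i=4: ✗ (lhs fails at k=4 before rhs at j=5)
  i=5: ✓ (rhs at j=6; lhs holds on [5,5])
  i=6: ✗ (lhs fails at k=6 before rhs at j=7)
  i=7: ✓ (rhs at j=8; lhs holds on [7,7])
  i=8: ✗ (no rhs in [9,9])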